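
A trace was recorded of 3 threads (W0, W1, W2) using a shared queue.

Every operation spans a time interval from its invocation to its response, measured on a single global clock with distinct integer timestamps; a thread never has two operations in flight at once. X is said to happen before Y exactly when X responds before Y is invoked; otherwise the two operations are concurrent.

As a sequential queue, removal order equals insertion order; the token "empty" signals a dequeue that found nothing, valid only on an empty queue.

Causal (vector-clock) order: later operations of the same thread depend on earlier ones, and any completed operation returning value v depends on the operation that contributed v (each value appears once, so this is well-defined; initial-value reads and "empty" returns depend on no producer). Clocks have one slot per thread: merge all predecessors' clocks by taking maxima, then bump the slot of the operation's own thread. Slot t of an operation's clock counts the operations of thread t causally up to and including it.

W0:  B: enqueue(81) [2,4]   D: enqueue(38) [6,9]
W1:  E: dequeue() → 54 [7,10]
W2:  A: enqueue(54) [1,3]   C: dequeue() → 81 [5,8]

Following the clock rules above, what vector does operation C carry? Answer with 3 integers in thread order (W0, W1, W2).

root op A, invoked 1: fresh clock plus W2's own tick → (0, 0, 1)
root op B, invoked 2: fresh clock plus W0's own tick → (1, 0, 0)
E (invocation 7): componentwise max over VC(A)=(0, 0, 1), +1 at W1, giving (0, 1, 1)
D (invocation 6): componentwise max over VC(B)=(1, 0, 0), +1 at W0, giving (2, 0, 0)
C (invocation 5): componentwise max over VC(A)=(0, 0, 1), VC(B)=(1, 0, 0), +1 at W2, giving (1, 0, 2)
target: VC(C) = (1, 0, 2)

(1, 0, 2)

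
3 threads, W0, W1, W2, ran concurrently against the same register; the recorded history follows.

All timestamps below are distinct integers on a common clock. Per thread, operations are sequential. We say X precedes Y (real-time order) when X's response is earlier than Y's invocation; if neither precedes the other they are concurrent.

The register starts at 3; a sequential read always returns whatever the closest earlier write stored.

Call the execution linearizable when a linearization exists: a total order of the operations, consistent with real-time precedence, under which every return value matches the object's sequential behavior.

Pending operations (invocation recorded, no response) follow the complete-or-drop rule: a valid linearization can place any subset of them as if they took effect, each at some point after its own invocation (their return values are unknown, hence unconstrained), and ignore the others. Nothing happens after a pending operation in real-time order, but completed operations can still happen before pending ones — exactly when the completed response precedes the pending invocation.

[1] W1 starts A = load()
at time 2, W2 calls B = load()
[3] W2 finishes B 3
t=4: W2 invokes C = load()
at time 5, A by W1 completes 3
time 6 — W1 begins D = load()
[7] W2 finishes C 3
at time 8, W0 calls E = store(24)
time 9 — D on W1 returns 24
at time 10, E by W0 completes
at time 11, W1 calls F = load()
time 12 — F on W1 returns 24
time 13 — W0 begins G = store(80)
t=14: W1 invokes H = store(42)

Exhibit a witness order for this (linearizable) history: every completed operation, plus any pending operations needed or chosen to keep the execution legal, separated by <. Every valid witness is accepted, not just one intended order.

A < B < C < E < D < F

step 1: A load() → 3 — value 3
step 2: B load() → 3 — value 3
step 3: C load() → 3 — value 3
step 4: E store(24) — value 24
step 5: D load() → 24 — value 24
step 6: F load() → 24 — value 24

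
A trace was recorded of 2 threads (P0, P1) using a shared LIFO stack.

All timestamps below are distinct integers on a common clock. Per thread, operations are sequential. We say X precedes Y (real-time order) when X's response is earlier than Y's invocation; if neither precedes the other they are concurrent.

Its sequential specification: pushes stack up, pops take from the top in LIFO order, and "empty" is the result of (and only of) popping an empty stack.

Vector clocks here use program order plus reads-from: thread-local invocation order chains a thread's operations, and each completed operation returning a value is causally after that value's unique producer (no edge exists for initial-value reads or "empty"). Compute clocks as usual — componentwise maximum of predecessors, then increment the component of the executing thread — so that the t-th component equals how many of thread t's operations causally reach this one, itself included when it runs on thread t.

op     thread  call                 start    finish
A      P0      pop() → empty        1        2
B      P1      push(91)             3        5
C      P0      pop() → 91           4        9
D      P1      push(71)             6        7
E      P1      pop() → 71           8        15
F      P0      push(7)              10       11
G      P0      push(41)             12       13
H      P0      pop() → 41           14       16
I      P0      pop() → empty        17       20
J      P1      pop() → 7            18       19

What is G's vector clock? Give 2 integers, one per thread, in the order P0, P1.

(4, 1)

root op B, invoked 3: fresh clock plus P1's own tick → (0, 1)
root op A, invoked 1: fresh clock plus P0's own tick → (1, 0)
from VC(B)=(0, 1), D (invoked 6) maxes components and bumps P1 → (0, 2)
from VC(D)=(0, 2), E (invoked 8) maxes components and bumps P1 → (0, 3)
from VC(A)=(1, 0), VC(B)=(0, 1), C (invoked 4) maxes components and bumps P0 → (2, 1)
from VC(C)=(2, 1), F (invoked 10) maxes components and bumps P0 → (3, 1)
from VC(F)=(3, 1), G (invoked 12) maxes components and bumps P0 → (4, 1)
from VC(G)=(4, 1), H (invoked 14) maxes components and bumps P0 → (5, 1)
from VC(E)=(0, 3), VC(F)=(3, 1), J (invoked 18) maxes components and bumps P1 → (3, 4)
from VC(H)=(5, 1), I (invoked 17) maxes components and bumps P0 → (6, 1)
target: VC(G) = (4, 1)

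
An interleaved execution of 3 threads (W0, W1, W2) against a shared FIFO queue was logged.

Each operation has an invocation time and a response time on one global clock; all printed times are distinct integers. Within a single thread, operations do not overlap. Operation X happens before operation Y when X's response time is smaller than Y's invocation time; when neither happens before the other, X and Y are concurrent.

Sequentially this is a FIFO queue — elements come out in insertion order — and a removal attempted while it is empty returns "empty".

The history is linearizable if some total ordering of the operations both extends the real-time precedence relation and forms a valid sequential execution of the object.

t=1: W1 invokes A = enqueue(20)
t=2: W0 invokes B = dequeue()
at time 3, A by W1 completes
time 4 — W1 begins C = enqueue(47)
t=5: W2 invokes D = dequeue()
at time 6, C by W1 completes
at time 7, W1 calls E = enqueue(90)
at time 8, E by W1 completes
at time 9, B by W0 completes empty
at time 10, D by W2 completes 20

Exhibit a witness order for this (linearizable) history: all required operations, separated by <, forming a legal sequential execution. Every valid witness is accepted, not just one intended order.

A < D < B < C < E

1. A enqueue(20), leaving queue <20>
2. D dequeue() → 20, leaving queue <>
3. B dequeue() → empty, leaving queue <>
4. C enqueue(47), leaving queue <47>
5. E enqueue(90), leaving queue <47,90>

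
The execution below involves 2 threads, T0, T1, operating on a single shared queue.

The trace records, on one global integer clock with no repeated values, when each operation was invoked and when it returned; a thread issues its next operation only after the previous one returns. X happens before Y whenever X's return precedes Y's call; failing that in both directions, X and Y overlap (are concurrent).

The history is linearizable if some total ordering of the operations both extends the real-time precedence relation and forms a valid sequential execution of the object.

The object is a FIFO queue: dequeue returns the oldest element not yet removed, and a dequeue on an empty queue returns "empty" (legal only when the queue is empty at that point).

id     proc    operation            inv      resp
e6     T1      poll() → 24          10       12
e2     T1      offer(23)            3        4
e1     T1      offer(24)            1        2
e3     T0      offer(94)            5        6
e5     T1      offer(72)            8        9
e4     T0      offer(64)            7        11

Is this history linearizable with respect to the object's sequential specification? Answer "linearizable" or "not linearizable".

linearizable

a witness: e1, e2, e3, e4, e5, e6
1. e1 offer(24), leaving queue <24>
2. e2 offer(23), leaving queue <24,23>
3. e3 offer(94), leaving queue <24,23,94>
4. e4 offer(64), leaving queue <24,23,94,64>
5. e5 offer(72), leaving queue <24,23,94,64,72>
6. e6 poll() → 24, leaving queue <23,94,64,72>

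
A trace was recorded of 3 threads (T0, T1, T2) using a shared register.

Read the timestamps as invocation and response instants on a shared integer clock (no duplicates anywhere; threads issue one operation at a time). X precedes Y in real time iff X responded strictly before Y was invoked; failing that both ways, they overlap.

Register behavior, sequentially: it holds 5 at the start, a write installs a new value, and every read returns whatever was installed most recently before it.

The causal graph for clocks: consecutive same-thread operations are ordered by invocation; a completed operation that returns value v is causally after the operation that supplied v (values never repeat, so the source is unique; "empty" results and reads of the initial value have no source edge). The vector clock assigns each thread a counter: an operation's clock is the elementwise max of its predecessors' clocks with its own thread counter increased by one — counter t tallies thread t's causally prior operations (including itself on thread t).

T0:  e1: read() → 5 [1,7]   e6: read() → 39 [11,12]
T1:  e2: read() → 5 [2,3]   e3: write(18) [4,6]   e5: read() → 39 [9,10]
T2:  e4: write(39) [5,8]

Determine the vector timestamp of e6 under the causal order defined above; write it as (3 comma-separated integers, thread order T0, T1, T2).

(2, 0, 1)

no predecessors for e4 (invoked 5): T2 increments from zero → (0, 0, 1)
no predecessors for e2 (invoked 2): T1 increments from zero → (0, 1, 0)
no predecessors for e1 (invoked 1): T0 increments from zero → (1, 0, 0)
from VC(e2)=(0, 1, 0), e3 (invoked 4) maxes components and bumps T1 → (0, 2, 0)
from VC(e1)=(1, 0, 0), VC(e4)=(0, 0, 1), e6 (invoked 11) maxes components and bumps T0 → (2, 0, 1)
from VC(e3)=(0, 2, 0), VC(e4)=(0, 0, 1), e5 (invoked 9) maxes components and bumps T1 → (0, 3, 1)
target: VC(e6) = (2, 0, 1)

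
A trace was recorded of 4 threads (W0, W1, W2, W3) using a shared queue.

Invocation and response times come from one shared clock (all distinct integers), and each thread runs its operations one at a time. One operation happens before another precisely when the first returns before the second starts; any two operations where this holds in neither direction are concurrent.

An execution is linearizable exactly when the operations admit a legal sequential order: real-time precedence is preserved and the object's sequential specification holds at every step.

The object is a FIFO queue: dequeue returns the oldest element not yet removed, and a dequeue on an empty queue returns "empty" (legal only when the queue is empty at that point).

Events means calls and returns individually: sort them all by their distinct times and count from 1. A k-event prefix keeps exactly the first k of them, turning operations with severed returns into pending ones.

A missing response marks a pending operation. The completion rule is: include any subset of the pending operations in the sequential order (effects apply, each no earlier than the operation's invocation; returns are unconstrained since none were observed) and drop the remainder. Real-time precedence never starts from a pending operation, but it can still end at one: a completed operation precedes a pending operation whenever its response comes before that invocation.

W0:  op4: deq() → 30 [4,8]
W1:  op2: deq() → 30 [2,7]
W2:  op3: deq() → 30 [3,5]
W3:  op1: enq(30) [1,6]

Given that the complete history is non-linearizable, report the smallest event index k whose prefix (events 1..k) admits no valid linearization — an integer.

7

events 1..6 are linearizable, e.g. via op1, op3:
1. op1 enq(30), leaving queue <30>
2. op3 deq() → 30, leaving queue <>
once event 7 joins (op2's response, time 7), exhaustive search finds no witness
every completion of the 1 pending operation (op4) was checked; none linearizes
one such order, op1, op2, op3 (pending dropped), breaks at step 3 where op3 deq() → 30 is illegal
one such order, op1, op3, op2 (pending dropped), breaks at step 3 where op2 deq() → 30 is illegal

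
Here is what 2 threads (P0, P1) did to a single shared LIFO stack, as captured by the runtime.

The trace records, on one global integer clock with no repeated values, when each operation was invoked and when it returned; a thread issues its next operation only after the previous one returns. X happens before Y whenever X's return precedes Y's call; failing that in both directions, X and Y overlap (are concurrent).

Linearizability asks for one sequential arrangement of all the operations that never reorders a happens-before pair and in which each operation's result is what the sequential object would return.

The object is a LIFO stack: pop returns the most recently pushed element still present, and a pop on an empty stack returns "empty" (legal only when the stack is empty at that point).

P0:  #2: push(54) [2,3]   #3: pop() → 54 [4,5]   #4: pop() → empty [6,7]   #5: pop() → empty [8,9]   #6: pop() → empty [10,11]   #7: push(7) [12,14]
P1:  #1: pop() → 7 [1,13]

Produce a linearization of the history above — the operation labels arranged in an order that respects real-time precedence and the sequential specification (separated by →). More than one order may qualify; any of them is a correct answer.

1. #2 push(54), leaving stack <54>
2. #3 pop() → 54, leaving stack <>
3. #4 pop() → empty, leaving stack <>
4. #5 pop() → empty, leaving stack <>
5. #6 pop() → empty, leaving stack <>
6. #7 push(7), leaving stack <7>
7. #1 pop() → 7, leaving stack <>

#2 → #3 → #4 → #5 → #6 → #7 → #1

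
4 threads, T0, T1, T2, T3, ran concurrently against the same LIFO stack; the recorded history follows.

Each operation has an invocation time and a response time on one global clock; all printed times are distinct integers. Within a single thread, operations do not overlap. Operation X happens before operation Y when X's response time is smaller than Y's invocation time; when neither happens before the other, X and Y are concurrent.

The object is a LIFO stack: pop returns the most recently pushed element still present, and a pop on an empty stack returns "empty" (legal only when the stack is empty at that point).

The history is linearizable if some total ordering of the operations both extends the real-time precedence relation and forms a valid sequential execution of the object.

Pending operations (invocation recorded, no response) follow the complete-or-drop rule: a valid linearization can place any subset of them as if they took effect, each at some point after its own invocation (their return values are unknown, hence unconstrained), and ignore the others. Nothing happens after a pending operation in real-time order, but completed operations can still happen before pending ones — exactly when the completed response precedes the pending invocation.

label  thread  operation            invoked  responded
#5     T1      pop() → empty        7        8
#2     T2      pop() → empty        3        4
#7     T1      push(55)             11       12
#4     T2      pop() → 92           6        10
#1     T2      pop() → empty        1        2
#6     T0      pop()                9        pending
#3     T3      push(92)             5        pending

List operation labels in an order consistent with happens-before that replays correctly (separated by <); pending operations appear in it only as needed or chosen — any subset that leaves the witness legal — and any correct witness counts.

#1 < #2 < #3 < #4 < #5 < #6 < #7

1. #1 pop() → empty, leaving stack <>
2. #2 pop() → empty, leaving stack <>
3. #3 push(92) (pending, included), leaving stack <92>
4. #4 pop() → 92, leaving stack <>
5. #5 pop() → empty, leaving stack <>
6. #6 pop() (pending, included), leaving stack <>
7. #7 push(55), leaving stack <55>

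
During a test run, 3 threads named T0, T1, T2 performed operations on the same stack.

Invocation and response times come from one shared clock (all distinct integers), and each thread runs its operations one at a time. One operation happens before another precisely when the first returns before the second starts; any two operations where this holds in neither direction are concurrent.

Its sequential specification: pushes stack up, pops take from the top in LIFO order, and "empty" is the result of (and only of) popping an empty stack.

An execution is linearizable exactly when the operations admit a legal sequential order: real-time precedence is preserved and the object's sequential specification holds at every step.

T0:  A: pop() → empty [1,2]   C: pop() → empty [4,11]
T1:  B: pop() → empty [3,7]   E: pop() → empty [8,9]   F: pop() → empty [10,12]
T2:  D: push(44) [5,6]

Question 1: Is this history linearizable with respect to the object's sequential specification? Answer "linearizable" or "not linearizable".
already the first 11 events (up to C's response at time 11) admit no linearization; the first 10 still do
no legal order exists: 8 real-time-consistent candidates over 5 completed stack operations, all rejected
no escape via the 1 pending operation (F): every completion choice fails
take A, B, C, D, E (pending dropped): step 5 already fails, because E pop() → empty cannot occur there
take A, B, D, C, E (pending dropped): step 4 already fails, because C pop() → empty cannot occur there

not linearizable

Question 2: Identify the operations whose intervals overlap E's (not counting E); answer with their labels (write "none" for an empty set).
Answer: C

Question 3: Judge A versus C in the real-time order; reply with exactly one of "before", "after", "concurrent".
Answer: before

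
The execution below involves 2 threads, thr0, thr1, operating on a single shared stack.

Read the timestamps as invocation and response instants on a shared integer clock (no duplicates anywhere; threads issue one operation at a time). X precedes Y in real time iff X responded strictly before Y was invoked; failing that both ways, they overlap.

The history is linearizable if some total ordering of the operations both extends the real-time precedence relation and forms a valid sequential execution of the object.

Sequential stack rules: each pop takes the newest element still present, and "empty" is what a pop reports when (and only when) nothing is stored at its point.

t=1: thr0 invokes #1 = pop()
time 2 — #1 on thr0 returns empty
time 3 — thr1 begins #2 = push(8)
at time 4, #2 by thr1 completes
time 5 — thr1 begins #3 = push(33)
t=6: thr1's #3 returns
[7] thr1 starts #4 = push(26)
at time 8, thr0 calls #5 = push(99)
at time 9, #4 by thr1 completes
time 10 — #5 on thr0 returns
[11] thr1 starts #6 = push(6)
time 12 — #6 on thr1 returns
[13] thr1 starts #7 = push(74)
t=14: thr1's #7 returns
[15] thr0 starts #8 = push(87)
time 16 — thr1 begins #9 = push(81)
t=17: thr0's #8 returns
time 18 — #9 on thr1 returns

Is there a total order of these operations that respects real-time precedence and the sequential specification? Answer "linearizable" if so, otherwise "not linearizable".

a witness: #1, #2, #3, #4, #5, #6, #7, #8, #9
step 1: #1 pop() → empty — stack <>
step 2: #2 push(8) — stack <8>
step 3: #3 push(33) — stack <8,33>
step 4: #4 push(26) — stack <8,33,26>
step 5: #5 push(99) — stack <8,33,26,99>
step 6: #6 push(6) — stack <8,33,26,99,6>
step 7: #7 push(74) — stack <8,33,26,99,6,74>
step 8: #8 push(87) — stack <8,33,26,99,6,74,87>
step 9: #9 push(81) — stack <8,33,26,99,6,74,87,81>

linearizable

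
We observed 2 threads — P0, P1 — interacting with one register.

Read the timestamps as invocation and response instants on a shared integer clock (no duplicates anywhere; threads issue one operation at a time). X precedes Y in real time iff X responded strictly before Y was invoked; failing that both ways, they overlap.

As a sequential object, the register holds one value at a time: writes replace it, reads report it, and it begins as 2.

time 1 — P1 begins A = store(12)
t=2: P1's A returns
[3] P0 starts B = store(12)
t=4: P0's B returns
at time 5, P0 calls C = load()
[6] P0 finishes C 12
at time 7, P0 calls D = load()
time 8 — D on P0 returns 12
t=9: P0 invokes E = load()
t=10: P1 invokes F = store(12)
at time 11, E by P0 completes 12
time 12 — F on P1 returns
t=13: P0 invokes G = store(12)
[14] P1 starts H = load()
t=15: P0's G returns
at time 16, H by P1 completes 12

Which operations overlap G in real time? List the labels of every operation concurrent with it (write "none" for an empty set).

H

concurrent with G ([13,15]): every op whose interval crosses 13..15
A [1,2]: before
B [3,4]: before
C [5,6]: before
D [7,8]: before
E [9,11]: before
F [10,12]: before
H [14,16]: concurrent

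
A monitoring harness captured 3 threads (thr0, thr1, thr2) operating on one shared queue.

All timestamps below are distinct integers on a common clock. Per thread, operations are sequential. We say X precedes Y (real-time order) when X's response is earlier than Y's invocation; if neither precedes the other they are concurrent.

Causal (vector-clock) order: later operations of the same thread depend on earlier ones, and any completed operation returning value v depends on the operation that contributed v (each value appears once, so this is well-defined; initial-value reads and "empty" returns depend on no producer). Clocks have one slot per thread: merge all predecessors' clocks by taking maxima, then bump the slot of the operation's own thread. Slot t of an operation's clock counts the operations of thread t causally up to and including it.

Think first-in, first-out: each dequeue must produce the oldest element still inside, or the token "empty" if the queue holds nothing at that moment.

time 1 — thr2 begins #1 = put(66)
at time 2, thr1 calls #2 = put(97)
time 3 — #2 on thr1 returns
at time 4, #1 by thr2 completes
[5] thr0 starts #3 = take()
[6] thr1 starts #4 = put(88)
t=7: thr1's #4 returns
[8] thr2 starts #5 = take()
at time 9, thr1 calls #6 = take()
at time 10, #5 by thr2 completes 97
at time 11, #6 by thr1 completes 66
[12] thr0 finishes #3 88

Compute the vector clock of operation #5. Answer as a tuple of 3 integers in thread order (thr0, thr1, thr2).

(0, 1, 2)

no predecessors for #1 (invoked 1): thr2 increments from zero → (0, 0, 1)
no predecessors for #2 (invoked 2): thr1 increments from zero → (0, 1, 0)
#4, invoked 6, takes VC(#2)=(0, 1, 0) under max, adds 1 for thr1 → (0, 2, 0)
#5, invoked 8, takes VC(#1)=(0, 0, 1), VC(#2)=(0, 1, 0) under max, adds 1 for thr2 → (0, 1, 2)
#3, invoked 5, takes VC(#4)=(0, 2, 0) under max, adds 1 for thr0 → (1, 2, 0)
#6, invoked 9, takes VC(#1)=(0, 0, 1), VC(#4)=(0, 2, 0) under max, adds 1 for thr1 → (0, 3, 1)
target: VC(#5) = (0, 1, 2)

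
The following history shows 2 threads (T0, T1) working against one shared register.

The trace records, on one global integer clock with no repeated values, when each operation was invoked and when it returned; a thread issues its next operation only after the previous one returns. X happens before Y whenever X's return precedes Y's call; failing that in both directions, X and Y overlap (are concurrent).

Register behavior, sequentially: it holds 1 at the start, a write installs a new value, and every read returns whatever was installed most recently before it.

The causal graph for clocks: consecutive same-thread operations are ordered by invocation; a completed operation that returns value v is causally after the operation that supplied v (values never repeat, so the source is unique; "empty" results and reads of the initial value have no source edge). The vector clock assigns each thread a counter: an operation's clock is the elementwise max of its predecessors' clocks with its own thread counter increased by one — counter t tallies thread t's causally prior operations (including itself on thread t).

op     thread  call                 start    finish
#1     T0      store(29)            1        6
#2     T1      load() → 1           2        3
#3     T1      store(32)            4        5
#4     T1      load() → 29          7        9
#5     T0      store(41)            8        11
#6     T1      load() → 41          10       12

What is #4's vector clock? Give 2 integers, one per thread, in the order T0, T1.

root op #2, invoked 2: fresh clock plus T1's own tick → (0, 1)
root op #1, invoked 1: fresh clock plus T0's own tick → (1, 0)
#3 (invocation 4): componentwise max over VC(#2)=(0, 1), +1 at T1, giving (0, 2)
#5 (invocation 8): componentwise max over VC(#1)=(1, 0), +1 at T0, giving (2, 0)
#4 (invocation 7): componentwise max over VC(#1)=(1, 0), VC(#3)=(0, 2), +1 at T1, giving (1, 3)
#6 (invocation 10): componentwise max over VC(#4)=(1, 3), VC(#5)=(2, 0), +1 at T1, giving (2, 4)
target: VC(#4) = (1, 3)

(1, 3)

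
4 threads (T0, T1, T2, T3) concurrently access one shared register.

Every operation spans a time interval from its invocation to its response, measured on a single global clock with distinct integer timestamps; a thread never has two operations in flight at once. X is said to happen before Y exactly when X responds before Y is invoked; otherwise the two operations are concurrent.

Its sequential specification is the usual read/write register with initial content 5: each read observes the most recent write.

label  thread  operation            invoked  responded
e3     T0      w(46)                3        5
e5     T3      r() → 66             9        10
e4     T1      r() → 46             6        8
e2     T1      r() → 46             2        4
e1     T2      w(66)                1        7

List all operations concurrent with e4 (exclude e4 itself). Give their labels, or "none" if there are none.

e4 spans [6,8]; an op avoiding the whole window 6..8 is ordered, any other is concurrent
e1 [1,7]: concurrent
e2 [2,4]: before
e3 [3,5]: before
e5 [9,10]: after

e1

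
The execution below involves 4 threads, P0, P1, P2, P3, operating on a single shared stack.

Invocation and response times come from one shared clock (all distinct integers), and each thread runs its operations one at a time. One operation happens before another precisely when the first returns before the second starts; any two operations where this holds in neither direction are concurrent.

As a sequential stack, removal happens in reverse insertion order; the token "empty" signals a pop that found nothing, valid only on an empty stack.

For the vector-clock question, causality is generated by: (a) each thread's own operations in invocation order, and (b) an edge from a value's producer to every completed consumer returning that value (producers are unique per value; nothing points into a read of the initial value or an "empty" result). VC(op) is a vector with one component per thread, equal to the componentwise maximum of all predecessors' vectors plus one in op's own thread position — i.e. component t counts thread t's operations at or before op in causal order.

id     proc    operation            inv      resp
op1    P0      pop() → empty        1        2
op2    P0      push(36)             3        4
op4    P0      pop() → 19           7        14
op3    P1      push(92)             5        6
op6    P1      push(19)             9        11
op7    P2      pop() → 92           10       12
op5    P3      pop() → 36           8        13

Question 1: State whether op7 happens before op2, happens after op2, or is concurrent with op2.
after

op7 spans [10,12], op2 spans [3,4]
resp(op2)=4 < inv(op7)=10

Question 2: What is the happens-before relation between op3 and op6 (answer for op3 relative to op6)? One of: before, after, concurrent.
before

op3 spans [5,6], op6 spans [9,11]
resp(op3)=6 < inv(op6)=9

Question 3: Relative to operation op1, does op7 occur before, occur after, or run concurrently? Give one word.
after

op7 spans [10,12], op1 spans [1,2]
resp(op1)=2 < inv(op7)=10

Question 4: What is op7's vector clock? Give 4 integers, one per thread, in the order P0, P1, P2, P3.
(0, 1, 1, 0)

root op op3, invoked 5: fresh clock plus P1's own tick → (0, 1, 0, 0)
root op op1, invoked 1: fresh clock plus P0's own tick → (1, 0, 0, 0)
from VC(op3)=(0, 1, 0, 0), op7 (invoked 10) maxes components and bumps P2 → (0, 1, 1, 0)
from VC(op3)=(0, 1, 0, 0), op6 (invoked 9) maxes components and bumps P1 → (0, 2, 0, 0)
from VC(op1)=(1, 0, 0, 0), op2 (invoked 3) maxes components and bumps P0 → (2, 0, 0, 0)
from VC(op2)=(2, 0, 0, 0), op5 (invoked 8) maxes components and bumps P3 → (2, 0, 0, 1)
from VC(op2)=(2, 0, 0, 0), VC(op6)=(0, 2, 0, 0), op4 (invoked 7) maxes components and bumps P0 → (3, 2, 0, 0)
target: VC(op7) = (0, 1, 1, 0)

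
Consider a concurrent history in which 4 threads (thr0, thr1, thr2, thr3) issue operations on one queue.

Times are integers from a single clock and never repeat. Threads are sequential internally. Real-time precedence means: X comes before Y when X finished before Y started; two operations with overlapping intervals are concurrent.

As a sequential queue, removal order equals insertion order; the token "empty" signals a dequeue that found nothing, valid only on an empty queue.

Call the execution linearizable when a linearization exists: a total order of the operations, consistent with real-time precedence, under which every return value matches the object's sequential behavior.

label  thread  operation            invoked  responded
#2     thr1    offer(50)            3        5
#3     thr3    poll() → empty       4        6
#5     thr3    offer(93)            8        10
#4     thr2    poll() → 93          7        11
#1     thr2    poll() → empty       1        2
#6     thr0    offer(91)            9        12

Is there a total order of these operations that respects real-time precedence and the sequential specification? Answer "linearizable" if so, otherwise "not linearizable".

cut after 10 events: linearizable; cut after 11 events (#4 responds, time 11): not linearizable
the 5 completed operations admit 4 real-time orders; each fails the queue replay
completion choices over the 1 pending operation (#6) were checked; none helps
sample order #1, #2, #3, #4, #5 (pending dropped) stalls at step 3 — #3 poll() → empty has no legal effect
sample order #1, #2, #3, #5, #4 (pending dropped) stalls at step 3 — #3 poll() → empty has no legal effect

not linearizable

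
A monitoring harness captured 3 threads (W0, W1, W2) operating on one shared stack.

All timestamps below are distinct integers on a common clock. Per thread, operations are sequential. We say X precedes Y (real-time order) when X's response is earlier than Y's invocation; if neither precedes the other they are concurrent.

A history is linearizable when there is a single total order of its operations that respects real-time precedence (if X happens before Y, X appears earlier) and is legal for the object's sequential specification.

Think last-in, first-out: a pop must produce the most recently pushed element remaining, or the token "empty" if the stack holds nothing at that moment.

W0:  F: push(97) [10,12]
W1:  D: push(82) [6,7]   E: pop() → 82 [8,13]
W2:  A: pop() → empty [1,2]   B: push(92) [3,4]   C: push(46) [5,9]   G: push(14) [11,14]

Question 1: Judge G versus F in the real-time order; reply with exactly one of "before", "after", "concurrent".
Answer: concurrent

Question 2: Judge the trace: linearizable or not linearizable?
linearizable

a witness: A, B, C, D, E, F, G
step 1: A pop() → empty — stack <>
step 2: B push(92) — stack <92>
step 3: C push(46) — stack <92,46>
step 4: D push(82) — stack <92,46,82>
step 5: E pop() → 82 — stack <92,46>
step 6: F push(97) — stack <92,46,97>
step 7: G push(14) — stack <92,46,97,14>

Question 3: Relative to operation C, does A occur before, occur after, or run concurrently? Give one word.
Answer: before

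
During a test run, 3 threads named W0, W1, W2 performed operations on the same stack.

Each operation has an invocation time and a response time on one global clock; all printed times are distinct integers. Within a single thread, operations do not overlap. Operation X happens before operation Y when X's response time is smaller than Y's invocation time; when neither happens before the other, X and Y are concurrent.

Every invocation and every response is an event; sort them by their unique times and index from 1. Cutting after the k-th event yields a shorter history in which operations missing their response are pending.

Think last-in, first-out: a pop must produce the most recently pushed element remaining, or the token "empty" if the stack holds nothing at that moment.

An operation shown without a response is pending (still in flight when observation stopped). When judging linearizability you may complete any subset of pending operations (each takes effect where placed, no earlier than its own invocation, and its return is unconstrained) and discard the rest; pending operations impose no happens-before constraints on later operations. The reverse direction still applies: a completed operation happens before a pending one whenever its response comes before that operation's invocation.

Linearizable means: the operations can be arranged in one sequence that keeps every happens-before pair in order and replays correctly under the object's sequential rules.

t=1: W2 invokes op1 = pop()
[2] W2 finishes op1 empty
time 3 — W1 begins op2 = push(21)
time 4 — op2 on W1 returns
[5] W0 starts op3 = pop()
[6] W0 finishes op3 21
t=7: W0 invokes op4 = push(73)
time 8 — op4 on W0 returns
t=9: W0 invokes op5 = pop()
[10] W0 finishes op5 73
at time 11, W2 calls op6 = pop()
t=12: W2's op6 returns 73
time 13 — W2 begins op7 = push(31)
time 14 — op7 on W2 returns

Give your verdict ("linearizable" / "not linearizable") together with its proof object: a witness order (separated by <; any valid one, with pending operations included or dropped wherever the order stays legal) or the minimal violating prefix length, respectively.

through event 11 a valid linearization exists; event 12 (op6 responding at time 12) ends that
a single order respects real time; the 6 completed stack operations fail replay along it
take op1, op2, op3, op4, op5, op6: step 6 already fails, because op6 pop() → 73 cannot occur there

not linearizable — minimal violating prefix: 12 events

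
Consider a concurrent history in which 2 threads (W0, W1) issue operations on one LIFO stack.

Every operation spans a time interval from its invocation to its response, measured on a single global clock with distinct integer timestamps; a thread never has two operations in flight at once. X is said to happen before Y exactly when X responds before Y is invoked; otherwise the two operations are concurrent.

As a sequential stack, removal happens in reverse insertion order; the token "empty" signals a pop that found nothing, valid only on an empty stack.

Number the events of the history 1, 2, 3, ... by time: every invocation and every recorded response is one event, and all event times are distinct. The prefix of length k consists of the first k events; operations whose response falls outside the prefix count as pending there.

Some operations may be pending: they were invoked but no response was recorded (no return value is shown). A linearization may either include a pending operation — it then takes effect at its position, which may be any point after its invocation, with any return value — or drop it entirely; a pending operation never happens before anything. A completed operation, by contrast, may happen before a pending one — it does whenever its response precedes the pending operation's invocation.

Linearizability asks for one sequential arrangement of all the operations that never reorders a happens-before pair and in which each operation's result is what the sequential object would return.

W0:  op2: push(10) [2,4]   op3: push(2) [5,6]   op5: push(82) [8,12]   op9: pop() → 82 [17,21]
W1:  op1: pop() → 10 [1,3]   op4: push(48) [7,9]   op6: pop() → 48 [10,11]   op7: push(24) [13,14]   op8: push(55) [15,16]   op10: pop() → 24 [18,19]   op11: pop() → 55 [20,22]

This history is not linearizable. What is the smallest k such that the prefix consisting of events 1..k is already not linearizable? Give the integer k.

21

events 1..20 are still linearizable — one witness is op2, op1, op3, op4, op6, op5, op7, op8, op9, op10:
after step 1 (op2 push(10)): stack <10>
after step 2 (op1 pop() → 10): stack <>
after step 3 (op3 push(2)): stack <2>
after step 4 (op4 push(48)): stack <2,48>
after step 5 (op6 pop() → 48): stack <2>
after step 6 (op5 push(82)): stack <2,82>
after step 7 (op7 push(24)): stack <2,82,24>
after step 8 (op8 push(55)): stack <2,82,24,55>
after step 9 (op9 pop() (pending, included)): stack <2,82,24>
after step 10 (op10 pop() → 24): stack <2,82>
with event 21 included (op9 responding at time 21), all real-time-consistent orders fail
no escape via the 1 pending operation (op11): every completion choice fails
sample order op1, op2, op3, op4, op5, op6, op7, op8, op9, op10 (pending dropped) stalls at step 1 — op1 pop() → 10 has no legal effect
sample order op1, op2, op3, op4, op5, op6, op7, op8, op10, op9 (pending dropped) stalls at step 1 — op1 pop() → 10 has no legal effect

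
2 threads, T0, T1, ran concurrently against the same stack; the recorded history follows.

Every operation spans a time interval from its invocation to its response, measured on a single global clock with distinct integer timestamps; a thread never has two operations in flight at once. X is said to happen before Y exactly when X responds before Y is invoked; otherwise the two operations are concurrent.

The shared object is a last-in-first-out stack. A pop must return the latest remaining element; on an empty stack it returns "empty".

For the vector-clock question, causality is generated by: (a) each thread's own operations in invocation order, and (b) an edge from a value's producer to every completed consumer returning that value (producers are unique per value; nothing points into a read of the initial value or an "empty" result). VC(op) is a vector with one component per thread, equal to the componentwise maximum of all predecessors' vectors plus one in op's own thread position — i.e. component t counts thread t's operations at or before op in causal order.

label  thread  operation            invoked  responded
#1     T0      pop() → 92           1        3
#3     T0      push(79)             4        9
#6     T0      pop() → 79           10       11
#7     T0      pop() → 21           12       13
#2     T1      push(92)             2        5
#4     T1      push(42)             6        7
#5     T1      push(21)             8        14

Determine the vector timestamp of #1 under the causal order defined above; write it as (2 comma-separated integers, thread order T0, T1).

#2, invoked 2, has no incoming edges; only T1's bump applies → (0, 1)
#4, invoked 6, takes VC(#2)=(0, 1) under max, adds 1 for T1 → (0, 2)
#1, invoked 1, takes VC(#2)=(0, 1) under max, adds 1 for T0 → (1, 1)
#5, invoked 8, takes VC(#4)=(0, 2) under max, adds 1 for T1 → (0, 3)
#3, invoked 4, takes VC(#1)=(1, 1) under max, adds 1 for T0 → (2, 1)
#6, invoked 10, takes VC(#3)=(2, 1) under max, adds 1 for T0 → (3, 1)
#7, invoked 12, takes VC(#5)=(0, 3), VC(#6)=(3, 1) under max, adds 1 for T0 → (4, 3)
target: VC(#1) = (1, 1)

(1, 1)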